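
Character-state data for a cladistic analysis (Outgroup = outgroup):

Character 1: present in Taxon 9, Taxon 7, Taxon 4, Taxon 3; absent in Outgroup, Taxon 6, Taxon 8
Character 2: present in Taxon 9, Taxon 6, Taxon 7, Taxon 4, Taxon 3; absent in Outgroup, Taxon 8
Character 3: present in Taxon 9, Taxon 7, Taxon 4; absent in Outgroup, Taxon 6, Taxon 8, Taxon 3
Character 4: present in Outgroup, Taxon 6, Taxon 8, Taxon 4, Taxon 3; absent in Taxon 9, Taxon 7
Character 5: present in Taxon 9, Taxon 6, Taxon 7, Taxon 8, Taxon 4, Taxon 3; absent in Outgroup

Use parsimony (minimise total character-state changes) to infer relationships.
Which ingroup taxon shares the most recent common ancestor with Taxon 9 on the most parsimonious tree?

Character polarity is set by the outgroup: the derived state is whichever differs from the outgroup's state, so for Character 4 the derived state is 'absent', and for the remaining characters it is 'present'.
Only Taxon 3, Taxon 4, Taxon 7, and Taxon 9 show the derived state 'present' for Character 1, supporting them as a clade.
Character 2: derived state 'present' in Taxon 3, Taxon 4, Taxon 6, Taxon 7, and Taxon 9 only — synapomorphy for {Taxon 3, Taxon 4, Taxon 6, Taxon 7, Taxon 9}.
Character 3 (derived state 'present') is shared by Taxon 4, Taxon 7, and Taxon 9 — a synapomorphy uniting that clade.
Character 4: derived state 'absent' in Taxon 7 and Taxon 9 only — synapomorphy for {Taxon 7, Taxon 9}.
Character 5 (derived state 'present') is shared by all ingroup taxa — unites the whole ingroup.
Most parsimonious ingroup topology: (((((Taxon 9,Taxon 7),Taxon 4),Taxon 3),Taxon 6),Taxon 8).
Taxon 9 and Taxon 7 form a cherry on this tree, so they are sister taxa.

Taxon 7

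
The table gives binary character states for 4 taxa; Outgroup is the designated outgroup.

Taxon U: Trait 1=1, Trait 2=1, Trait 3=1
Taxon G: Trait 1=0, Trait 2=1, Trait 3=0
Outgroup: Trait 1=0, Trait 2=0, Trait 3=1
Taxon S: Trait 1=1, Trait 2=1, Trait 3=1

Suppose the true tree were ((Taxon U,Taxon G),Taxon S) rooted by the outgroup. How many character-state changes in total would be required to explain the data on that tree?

4

Map each character onto ((Taxon U,Taxon G),Taxon S) (rooted by Outgroup) and count the minimum state changes it requires (Fitch parsimony):
Trait 1: 2; Trait 2: 1; Trait 3: 1.
Total tree length = 4.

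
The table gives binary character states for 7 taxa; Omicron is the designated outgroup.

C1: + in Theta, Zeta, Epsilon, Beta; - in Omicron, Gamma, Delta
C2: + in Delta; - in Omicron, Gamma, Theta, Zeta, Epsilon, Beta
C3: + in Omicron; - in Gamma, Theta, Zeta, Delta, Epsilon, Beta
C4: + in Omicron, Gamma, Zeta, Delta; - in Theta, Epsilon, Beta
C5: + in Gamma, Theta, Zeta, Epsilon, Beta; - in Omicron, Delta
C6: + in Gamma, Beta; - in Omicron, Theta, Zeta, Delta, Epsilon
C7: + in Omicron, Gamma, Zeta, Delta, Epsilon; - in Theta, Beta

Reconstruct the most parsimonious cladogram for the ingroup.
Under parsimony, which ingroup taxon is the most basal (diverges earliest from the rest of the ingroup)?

Character polarity is set by the outgroup: the derived state is whichever differs from the outgroup's state, so for C3, C4, C7 the derived state is '-', and for the remaining characters it is '+'.
C1 (derived state '+') is shared by Beta, Epsilon, Theta, and Zeta — a synapomorphy uniting that clade.
C2 (derived state '+') is unique to Delta (autapomorphy; uninformative for grouping).
All ingroup taxa share the derived state '-' for C3; it defines the ingroup but does not resolve relationships within it.
C4: derived state '-' in Beta, Epsilon, and Theta only — synapomorphy for {Beta, Epsilon, Theta}.
C5: derived state '+' in Beta, Epsilon, Gamma, Theta, and Zeta only — synapomorphy for {Beta, Epsilon, Gamma, Theta, Zeta}.
C6 groups Beta and Gamma, which is incompatible with the clades supported by the remaining characters; treating it as convergent (homoplasy) costs fewer steps than any alternative tree.
C7 (derived state '-') is shared by Beta and Theta — a synapomorphy uniting that clade.
Most parsimonious ingroup topology: ((Gamma,(((Theta,Beta),Epsilon),Zeta)),Delta).
Delta is sister to the clade containing all other ingroup taxa, so it is the earliest-diverging (most basal) ingroup lineage.

Delta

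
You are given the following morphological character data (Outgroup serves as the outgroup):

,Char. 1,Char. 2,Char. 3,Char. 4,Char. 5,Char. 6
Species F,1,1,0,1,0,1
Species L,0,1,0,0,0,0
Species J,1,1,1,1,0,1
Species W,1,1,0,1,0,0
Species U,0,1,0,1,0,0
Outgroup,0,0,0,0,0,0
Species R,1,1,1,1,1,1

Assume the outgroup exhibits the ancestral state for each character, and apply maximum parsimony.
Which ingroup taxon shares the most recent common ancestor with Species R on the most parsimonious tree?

Species J

The outgroup has state '0' for every character, so '1' is the derived state throughout.
Only Species F, Species J, Species R, and Species W show the derived state '1' for Char. 1, supporting them as a clade.
Char. 2 (derived state '1') is shared by all ingroup taxa — unites the whole ingroup.
Only Species J and Species R show the derived state '1' for Char. 3, supporting them as a clade.
Char. 4 (derived state '1') is shared by Species F, Species J, Species R, Species U, and Species W — a synapomorphy uniting that clade.
Char. 5 (derived state '1') is unique to Species R (autapomorphy; uninformative for grouping).
Char. 6: derived state '1' in Species F, Species J, and Species R only — synapomorphy for {Species F, Species J, Species R}.
Most parsimonious ingroup topology: (((((Species J,Species R),Species F),Species W),Species U),Species L).
Species R and Species J form a cherry on this tree, so they are sister taxa.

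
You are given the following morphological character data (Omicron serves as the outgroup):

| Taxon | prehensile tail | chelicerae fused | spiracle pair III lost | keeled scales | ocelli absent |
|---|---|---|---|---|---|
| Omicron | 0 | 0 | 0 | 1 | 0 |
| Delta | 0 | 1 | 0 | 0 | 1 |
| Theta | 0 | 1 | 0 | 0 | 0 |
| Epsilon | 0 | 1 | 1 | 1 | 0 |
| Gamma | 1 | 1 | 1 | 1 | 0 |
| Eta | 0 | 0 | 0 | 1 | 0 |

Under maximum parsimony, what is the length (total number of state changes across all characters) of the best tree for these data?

5

Character polarity is set by the outgroup: the derived state is whichever differs from the outgroup's state, so for keeled scales the derived state is '0', and for the remaining characters it is '1'.
prehensile tail (derived state '1') is unique to Gamma (autapomorphy; uninformative for grouping).
Only Delta, Epsilon, Gamma, and Theta show the derived state '1' for chelicerae fused, supporting them as a clade.
Only Epsilon and Gamma show the derived state '1' for spiracle pair III lost, supporting them as a clade.
keeled scales: derived state '0' in Delta and Theta only — synapomorphy for {Delta, Theta}.
ocelli absent: derived state '1' in Delta only — an autapomorphy, so it tells us nothing about relationships among taxa.
Most parsimonious ingroup topology: (((Delta,Theta),(Epsilon,Gamma)),Eta).
Changes per character on this tree: prehensile tail: 1; chelicerae fused: 1; spiracle pair III lost: 1; keeled scales: 1; ocelli absent: 1.
Total = 5.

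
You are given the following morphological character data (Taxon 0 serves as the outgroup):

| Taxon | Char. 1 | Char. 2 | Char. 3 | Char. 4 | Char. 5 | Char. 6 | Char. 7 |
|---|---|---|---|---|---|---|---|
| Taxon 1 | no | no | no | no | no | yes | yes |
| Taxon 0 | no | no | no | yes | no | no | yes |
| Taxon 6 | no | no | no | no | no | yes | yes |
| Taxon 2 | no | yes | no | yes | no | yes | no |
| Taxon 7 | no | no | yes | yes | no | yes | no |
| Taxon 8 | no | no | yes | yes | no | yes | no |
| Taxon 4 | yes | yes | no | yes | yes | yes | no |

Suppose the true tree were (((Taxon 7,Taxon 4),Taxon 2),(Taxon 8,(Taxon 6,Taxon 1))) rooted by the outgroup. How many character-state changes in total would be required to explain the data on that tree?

Map each character onto (((Taxon 7,Taxon 4),Taxon 2),(Taxon 8,(Taxon 6,Taxon 1))) (rooted by Taxon 0) and count the minimum state changes it requires (Fitch parsimony):
Char. 1: 1; Char. 2: 2; Char. 3: 2; Char. 4: 1; Char. 5: 1; Char. 6: 1; Char. 7: 2.
Total tree length = 10.

10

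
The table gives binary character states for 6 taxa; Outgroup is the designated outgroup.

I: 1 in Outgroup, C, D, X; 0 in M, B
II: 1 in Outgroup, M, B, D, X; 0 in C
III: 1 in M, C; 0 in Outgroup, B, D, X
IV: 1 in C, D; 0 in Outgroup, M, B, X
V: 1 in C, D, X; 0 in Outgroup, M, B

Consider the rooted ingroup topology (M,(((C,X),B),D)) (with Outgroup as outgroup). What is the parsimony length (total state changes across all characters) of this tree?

9

Map each character onto (M,(((C,X),B),D)) (rooted by Outgroup) and count the minimum state changes it requires (Fitch parsimony):
I: 2; II: 1; III: 2; IV: 2; V: 2.
Total tree length = 9.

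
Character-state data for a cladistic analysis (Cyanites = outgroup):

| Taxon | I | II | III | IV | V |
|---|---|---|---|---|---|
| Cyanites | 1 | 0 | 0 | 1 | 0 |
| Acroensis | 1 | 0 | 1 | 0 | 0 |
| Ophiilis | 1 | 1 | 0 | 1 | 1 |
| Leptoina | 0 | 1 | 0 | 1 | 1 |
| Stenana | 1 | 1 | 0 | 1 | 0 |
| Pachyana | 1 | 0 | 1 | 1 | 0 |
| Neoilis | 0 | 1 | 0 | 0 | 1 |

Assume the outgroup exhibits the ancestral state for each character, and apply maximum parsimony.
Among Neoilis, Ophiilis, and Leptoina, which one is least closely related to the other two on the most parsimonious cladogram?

Character polarity is set by the outgroup: the derived state is whichever differs from the outgroup's state, so for I, IV the derived state is '0', and for the remaining characters it is '1'.
I: derived state '0' in Leptoina and Neoilis only — synapomorphy for {Leptoina, Neoilis}.
II: derived state '1' in Leptoina, Neoilis, Ophiilis, and Stenana only — synapomorphy for {Leptoina, Neoilis, Ophiilis, Stenana}.
III (derived state '1') is shared by Acroensis and Pachyana — a synapomorphy uniting that clade.
IV groups Acroensis and Neoilis, which is incompatible with the clades supported by the remaining characters; treating it as convergent (homoplasy) costs fewer steps than any alternative tree.
V: derived state '1' in Leptoina, Neoilis, and Ophiilis only — synapomorphy for {Leptoina, Neoilis, Ophiilis}.
Most parsimonious ingroup topology: ((Acroensis,Pachyana),((Ophiilis,(Leptoina,Neoilis)),Stenana)).
Leptoina and Neoilis share a more recent common ancestor with each other than either does with Ophiilis, so Ophiilis is the least closely related of the three.

Ophiilis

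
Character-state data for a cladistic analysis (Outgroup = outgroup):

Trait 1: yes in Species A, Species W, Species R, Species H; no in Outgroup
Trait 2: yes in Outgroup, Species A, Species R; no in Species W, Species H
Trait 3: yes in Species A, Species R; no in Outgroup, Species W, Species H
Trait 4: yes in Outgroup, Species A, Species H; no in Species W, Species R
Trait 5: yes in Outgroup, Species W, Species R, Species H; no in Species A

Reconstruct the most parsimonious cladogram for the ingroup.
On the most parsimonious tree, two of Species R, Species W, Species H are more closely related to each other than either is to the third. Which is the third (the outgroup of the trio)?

Species R

Character polarity is set by the outgroup: the derived state is whichever differs from the outgroup's state, so for Trait 2, Trait 4, Trait 5 the derived state is 'no', and for the remaining characters it is 'yes'.
All ingroup taxa share the derived state 'yes' for Trait 1; it defines the ingroup but does not resolve relationships within it.
Trait 2 (derived state 'no') is shared by Species H and Species W — a synapomorphy uniting that clade.
Only Species A and Species R show the derived state 'yes' for Trait 3, supporting them as a clade.
Trait 4 (state 'no') occurs in Species R and Species W but conflicts with the nesting implied by the other characters — most parsimoniously interpreted as homoplasy.
Trait 5 (derived state 'no') is unique to Species A (autapomorphy; uninformative for grouping).
Most parsimonious ingroup topology: ((Species A,Species R),(Species W,Species H)).
Species H and Species W share a more recent common ancestor with each other than either does with Species R, so Species R is the least closely related of the three.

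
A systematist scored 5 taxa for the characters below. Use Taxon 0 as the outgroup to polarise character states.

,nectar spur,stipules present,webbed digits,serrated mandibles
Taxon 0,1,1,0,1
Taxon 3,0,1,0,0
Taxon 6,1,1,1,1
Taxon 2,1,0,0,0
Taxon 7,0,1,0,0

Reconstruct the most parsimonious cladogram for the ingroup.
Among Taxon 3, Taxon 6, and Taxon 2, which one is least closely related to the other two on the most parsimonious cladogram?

Taxon 6

Character polarity is set by the outgroup: the derived state is whichever differs from the outgroup's state, so for nectar spur, stipules present, serrated mandibles the derived state is '0', and for the remaining characters it is '1'.
nectar spur: derived state '0' in Taxon 3 and Taxon 7 only — synapomorphy for {Taxon 3, Taxon 7}.
stipules present: derived state '0' in Taxon 2 only — an autapomorphy, so it tells us nothing about relationships among taxa.
webbed digits (derived state '1') is unique to Taxon 6 (autapomorphy; uninformative for grouping).
Only Taxon 2, Taxon 3, and Taxon 7 show the derived state '0' for serrated mandibles, supporting them as a clade.
Most parsimonious ingroup topology: (((Taxon 3,Taxon 7),Taxon 2),Taxon 6).
Taxon 3 and Taxon 2 share a more recent common ancestor with each other than either does with Taxon 6, so Taxon 6 is the least closely related of the three.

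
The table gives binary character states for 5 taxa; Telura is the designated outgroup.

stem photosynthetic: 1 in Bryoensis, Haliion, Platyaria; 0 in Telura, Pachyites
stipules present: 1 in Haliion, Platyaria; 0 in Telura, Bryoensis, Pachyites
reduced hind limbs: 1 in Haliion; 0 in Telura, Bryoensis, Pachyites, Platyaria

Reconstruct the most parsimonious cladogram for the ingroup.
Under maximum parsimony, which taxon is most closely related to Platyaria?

Haliion

The outgroup has state '0' for every character, so '1' is the derived state throughout.
stem photosynthetic (derived state '1') is shared by Bryoensis, Haliion, and Platyaria — a synapomorphy uniting that clade.
stipules present: derived state '1' in Haliion and Platyaria only — synapomorphy for {Haliion, Platyaria}.
reduced hind limbs (derived state '1') is unique to Haliion (autapomorphy; uninformative for grouping).
Most parsimonious ingroup topology: ((Bryoensis,(Haliion,Platyaria)),Pachyites).
Platyaria and Haliion form a cherry on this tree, so they are sister taxa.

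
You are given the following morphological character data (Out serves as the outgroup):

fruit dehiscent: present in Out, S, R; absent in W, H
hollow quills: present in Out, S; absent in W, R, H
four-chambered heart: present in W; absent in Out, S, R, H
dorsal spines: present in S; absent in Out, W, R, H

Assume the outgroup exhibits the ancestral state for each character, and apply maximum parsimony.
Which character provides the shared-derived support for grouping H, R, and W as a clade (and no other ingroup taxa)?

Character polarity is set by the outgroup: the derived state is whichever differs from the outgroup's state, so for fruit dehiscent, hollow quills the derived state is 'absent', and for the remaining characters it is 'present'.
fruit dehiscent (derived state 'absent') is shared by H and W — a synapomorphy uniting that clade.
hollow quills (derived state 'absent') is shared by H, R, and W — a synapomorphy uniting that clade.
four-chambered heart (derived state 'present') is unique to W (autapomorphy; uninformative for grouping).
dorsal spines: derived state 'present' in S only — an autapomorphy, so it tells us nothing about relationships among taxa.
Most parsimonious ingroup topology: (((W,H),R),S).
The clade {H, R, W} is supported by hollow quills: its derived state 'absent' occurs in exactly those taxa and in no other taxon (including the outgroup).

hollow quills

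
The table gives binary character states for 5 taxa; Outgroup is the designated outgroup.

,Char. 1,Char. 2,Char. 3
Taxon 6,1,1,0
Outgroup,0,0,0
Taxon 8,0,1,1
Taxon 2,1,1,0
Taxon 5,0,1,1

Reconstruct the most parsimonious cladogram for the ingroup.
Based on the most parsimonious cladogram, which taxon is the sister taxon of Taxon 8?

Taxon 5

The outgroup has state '0' for every character, so '1' is the derived state throughout.
Only Taxon 2 and Taxon 6 show the derived state '1' for Char. 1, supporting them as a clade.
Char. 2 (derived state '1') is shared by all ingroup taxa — unites the whole ingroup.
Only Taxon 5 and Taxon 8 show the derived state '1' for Char. 3, supporting them as a clade.
Most parsimonious ingroup topology: ((Taxon 5,Taxon 8),(Taxon 6,Taxon 2)).
Taxon 8 and Taxon 5 form a cherry on this tree, so they are sister taxa.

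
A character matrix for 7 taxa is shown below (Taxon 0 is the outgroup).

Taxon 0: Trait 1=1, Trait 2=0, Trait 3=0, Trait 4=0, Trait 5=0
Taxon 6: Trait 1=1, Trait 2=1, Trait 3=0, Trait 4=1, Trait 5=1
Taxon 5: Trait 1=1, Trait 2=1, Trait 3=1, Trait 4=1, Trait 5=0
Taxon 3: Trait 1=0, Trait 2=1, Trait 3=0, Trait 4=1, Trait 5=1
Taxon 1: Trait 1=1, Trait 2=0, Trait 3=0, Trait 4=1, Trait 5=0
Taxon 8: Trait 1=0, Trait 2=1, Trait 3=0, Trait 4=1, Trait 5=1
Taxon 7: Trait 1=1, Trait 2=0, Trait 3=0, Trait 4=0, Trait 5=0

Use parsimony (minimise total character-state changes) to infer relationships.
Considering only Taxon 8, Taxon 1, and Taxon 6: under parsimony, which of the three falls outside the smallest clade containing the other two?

Character polarity is set by the outgroup: the derived state is whichever differs from the outgroup's state, so for Trait 1 the derived state is '0', and for the remaining characters it is '1'.
Only Taxon 3 and Taxon 8 show the derived state '0' for Trait 1, supporting them as a clade.
Trait 2 (derived state '1') is shared by Taxon 3, Taxon 5, Taxon 6, and Taxon 8 — a synapomorphy uniting that clade.
Trait 3 (derived state '1') is unique to Taxon 5 (autapomorphy; uninformative for grouping).
Only Taxon 1, Taxon 3, Taxon 5, Taxon 6, and Taxon 8 show the derived state '1' for Trait 4, supporting them as a clade.
Only Taxon 3, Taxon 6, and Taxon 8 show the derived state '1' for Trait 5, supporting them as a clade.
Most parsimonious ingroup topology: ((((Taxon 6,(Taxon 3,Taxon 8)),Taxon 5),Taxon 1),Taxon 7).
Taxon 8 and Taxon 6 share a more recent common ancestor with each other than either does with Taxon 1, so Taxon 1 is the least closely related of the three.

Taxon 1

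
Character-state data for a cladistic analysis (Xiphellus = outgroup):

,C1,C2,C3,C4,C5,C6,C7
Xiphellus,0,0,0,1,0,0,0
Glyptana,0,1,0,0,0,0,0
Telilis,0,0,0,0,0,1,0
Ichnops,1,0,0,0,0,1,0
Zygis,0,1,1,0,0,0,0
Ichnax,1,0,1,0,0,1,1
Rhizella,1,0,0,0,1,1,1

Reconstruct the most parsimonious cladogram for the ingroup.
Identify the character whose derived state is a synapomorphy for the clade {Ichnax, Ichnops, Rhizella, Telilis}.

C6

Character polarity is set by the outgroup: the derived state is whichever differs from the outgroup's state, so for C4 the derived state is '0', and for the remaining characters it is '1'.
C1: derived state '1' in Ichnax, Ichnops, and Rhizella only — synapomorphy for {Ichnax, Ichnops, Rhizella}.
C2 (derived state '1') is shared by Glyptana and Zygis — a synapomorphy uniting that clade.
C3 groups Ichnax and Zygis, which is incompatible with the clades supported by the remaining characters; treating it as convergent (homoplasy) costs fewer steps than any alternative tree.
All ingroup taxa share the derived state '0' for C4; it defines the ingroup but does not resolve relationships within it.
C5 (derived state '1') is unique to Rhizella (autapomorphy; uninformative for grouping).
C6: derived state '1' in Ichnax, Ichnops, Rhizella, and Telilis only — synapomorphy for {Ichnax, Ichnops, Rhizella, Telilis}.
C7 (derived state '1') is shared by Ichnax and Rhizella — a synapomorphy uniting that clade.
Most parsimonious ingroup topology: ((Glyptana,Zygis),(Telilis,(Ichnops,(Ichnax,Rhizella)))).
The clade {Ichnax, Ichnops, Rhizella, Telilis} is supported by C6: its derived state '1' occurs in exactly those taxa and in no other taxon (including the outgroup).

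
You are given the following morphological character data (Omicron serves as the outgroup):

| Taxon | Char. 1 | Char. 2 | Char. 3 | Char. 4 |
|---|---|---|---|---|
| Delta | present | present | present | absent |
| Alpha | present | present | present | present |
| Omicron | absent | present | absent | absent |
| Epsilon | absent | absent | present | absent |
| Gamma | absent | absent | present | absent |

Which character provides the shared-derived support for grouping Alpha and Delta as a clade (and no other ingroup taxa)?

Character polarity is set by the outgroup: the derived state is whichever differs from the outgroup's state, so for Char. 2 the derived state is 'absent', and for the remaining characters it is 'present'.
Char. 1: derived state 'present' in Alpha and Delta only — synapomorphy for {Alpha, Delta}.
Char. 2 (derived state 'absent') is shared by Epsilon and Gamma — a synapomorphy uniting that clade.
Char. 3 (derived state 'present') is shared by all ingroup taxa — unites the whole ingroup.
Char. 4: derived state 'present' in Alpha only — an autapomorphy, so it tells us nothing about relationships among taxa.
Most parsimonious ingroup topology: ((Alpha,Delta),(Epsilon,Gamma)).
The clade {Alpha, Delta} is supported by Char. 1: its derived state 'present' occurs in exactly those taxa and in no other taxon (including the outgroup).

Char. 1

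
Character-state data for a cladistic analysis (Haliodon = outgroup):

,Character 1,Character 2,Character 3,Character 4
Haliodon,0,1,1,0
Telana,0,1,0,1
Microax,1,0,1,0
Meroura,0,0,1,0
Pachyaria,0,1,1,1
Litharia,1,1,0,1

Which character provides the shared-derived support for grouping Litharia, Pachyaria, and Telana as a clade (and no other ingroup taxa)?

Character polarity is set by the outgroup: the derived state is whichever differs from the outgroup's state, so for Character 2, Character 3 the derived state is '0', and for the remaining characters it is '1'.
Character 1 (state '1') occurs in Litharia and Microax but conflicts with the nesting implied by the other characters — most parsimoniously interpreted as homoplasy.
Character 2: derived state '0' in Meroura and Microax only — synapomorphy for {Meroura, Microax}.
Character 3 (derived state '0') is shared by Litharia and Telana — a synapomorphy uniting that clade.
Character 4: derived state '1' in Litharia, Pachyaria, and Telana only — synapomorphy for {Litharia, Pachyaria, Telana}.
Most parsimonious ingroup topology: (((Telana,Litharia),Pachyaria),(Microax,Meroura)).
The clade {Litharia, Pachyaria, Telana} is supported by Character 4: its derived state '1' occurs in exactly those taxa and in no other taxon (including the outgroup).

Character 4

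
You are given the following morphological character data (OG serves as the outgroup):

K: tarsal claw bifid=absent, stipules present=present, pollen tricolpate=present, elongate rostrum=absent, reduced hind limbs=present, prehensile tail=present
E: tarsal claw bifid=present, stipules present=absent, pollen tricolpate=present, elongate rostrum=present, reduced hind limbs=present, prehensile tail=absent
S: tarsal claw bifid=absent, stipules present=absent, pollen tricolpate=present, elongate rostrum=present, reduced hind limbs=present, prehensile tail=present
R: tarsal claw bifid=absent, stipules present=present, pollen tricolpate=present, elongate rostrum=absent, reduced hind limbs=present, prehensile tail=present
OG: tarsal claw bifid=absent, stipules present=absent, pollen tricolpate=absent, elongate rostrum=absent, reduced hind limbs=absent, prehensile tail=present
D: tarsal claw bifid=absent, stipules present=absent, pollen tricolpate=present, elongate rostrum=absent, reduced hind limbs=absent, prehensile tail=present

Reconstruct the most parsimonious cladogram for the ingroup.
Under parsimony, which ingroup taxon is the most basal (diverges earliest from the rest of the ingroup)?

Character polarity is set by the outgroup: the derived state is whichever differs from the outgroup's state, so for prehensile tail the derived state is 'absent', and for the remaining characters it is 'present'.
tarsal claw bifid (derived state 'present') is unique to E (autapomorphy; uninformative for grouping).
stipules present: derived state 'present' in K and R only — synapomorphy for {K, R}.
All ingroup taxa share the derived state 'present' for pollen tricolpate; it defines the ingroup but does not resolve relationships within it.
elongate rostrum (derived state 'present') is shared by E and S — a synapomorphy uniting that clade.
reduced hind limbs (derived state 'present') is shared by E, K, R, and S — a synapomorphy uniting that clade.
prehensile tail (derived state 'absent') is unique to E (autapomorphy; uninformative for grouping).
Most parsimonious ingroup topology: (((R,K),(S,E)),D).
D is sister to the clade containing all other ingroup taxa, so it is the earliest-diverging (most basal) ingroup lineage.

D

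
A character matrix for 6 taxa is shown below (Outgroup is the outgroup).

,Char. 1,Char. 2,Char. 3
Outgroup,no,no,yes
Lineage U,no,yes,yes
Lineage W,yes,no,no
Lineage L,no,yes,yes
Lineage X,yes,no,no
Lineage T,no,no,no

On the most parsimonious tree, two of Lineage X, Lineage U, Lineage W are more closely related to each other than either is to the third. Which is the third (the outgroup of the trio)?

Character polarity is set by the outgroup: the derived state is whichever differs from the outgroup's state, so for Char. 3 the derived state is 'no', and for the remaining characters it is 'yes'.
Char. 1: derived state 'yes' in Lineage W and Lineage X only — synapomorphy for {Lineage W, Lineage X}.
Only Lineage L and Lineage U show the derived state 'yes' for Char. 2, supporting them as a clade.
Only Lineage T, Lineage W, and Lineage X show the derived state 'no' for Char. 3, supporting them as a clade.
Most parsimonious ingroup topology: ((Lineage U,Lineage L),((Lineage W,Lineage X),Lineage T)).
Lineage W and Lineage X share a more recent common ancestor with each other than either does with Lineage U, so Lineage U is the least closely related of the three.

Lineage U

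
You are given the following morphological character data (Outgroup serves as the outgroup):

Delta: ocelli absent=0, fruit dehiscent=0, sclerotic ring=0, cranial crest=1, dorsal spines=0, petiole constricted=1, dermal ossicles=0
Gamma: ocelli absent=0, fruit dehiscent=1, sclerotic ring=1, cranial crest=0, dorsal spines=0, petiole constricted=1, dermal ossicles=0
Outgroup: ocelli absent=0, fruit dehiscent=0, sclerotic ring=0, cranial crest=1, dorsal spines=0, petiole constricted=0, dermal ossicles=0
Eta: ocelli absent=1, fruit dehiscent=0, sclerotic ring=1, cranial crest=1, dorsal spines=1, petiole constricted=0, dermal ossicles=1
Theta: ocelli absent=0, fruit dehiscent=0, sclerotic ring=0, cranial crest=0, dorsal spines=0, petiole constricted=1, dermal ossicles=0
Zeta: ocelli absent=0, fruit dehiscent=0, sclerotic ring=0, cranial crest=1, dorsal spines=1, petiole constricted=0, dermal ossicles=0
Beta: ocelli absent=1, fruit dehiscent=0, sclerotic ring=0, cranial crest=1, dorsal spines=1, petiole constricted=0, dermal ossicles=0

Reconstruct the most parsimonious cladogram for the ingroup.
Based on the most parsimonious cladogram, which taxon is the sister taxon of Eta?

Beta

Character polarity is set by the outgroup: the derived state is whichever differs from the outgroup's state, so for cranial crest the derived state is '0', and for the remaining characters it is '1'.
ocelli absent: derived state '1' in Beta and Eta only — synapomorphy for {Beta, Eta}.
fruit dehiscent (derived state '1') is unique to Gamma (autapomorphy; uninformative for grouping).
sclerotic ring (state '1') occurs in Eta and Gamma but conflicts with the nesting implied by the other characters — most parsimoniously interpreted as homoplasy.
Only Gamma and Theta show the derived state '0' for cranial crest, supporting them as a clade.
Only Beta, Eta, and Zeta show the derived state '1' for dorsal spines, supporting them as a clade.
petiole constricted (derived state '1') is shared by Delta, Gamma, and Theta — a synapomorphy uniting that clade.
dermal ossicles: derived state '1' in Eta only — an autapomorphy, so it tells us nothing about relationships among taxa.
Most parsimonious ingroup topology: (((Eta,Beta),Zeta),(Delta,(Gamma,Theta))).
Eta and Beta form a cherry on this tree, so they are sister taxa.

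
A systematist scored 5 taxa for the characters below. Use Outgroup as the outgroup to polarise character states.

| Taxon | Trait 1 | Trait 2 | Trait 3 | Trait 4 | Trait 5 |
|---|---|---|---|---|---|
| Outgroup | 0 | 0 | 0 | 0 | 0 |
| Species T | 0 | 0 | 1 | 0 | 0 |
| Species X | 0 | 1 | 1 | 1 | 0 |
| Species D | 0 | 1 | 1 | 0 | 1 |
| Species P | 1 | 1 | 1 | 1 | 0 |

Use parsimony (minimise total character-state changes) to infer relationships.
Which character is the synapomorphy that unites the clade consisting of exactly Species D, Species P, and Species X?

Trait 2

The outgroup has state '0' for every character, so '1' is the derived state throughout.
Trait 1 (derived state '1') is unique to Species P (autapomorphy; uninformative for grouping).
Only Species D, Species P, and Species X show the derived state '1' for Trait 2, supporting them as a clade.
Trait 3 (derived state '1') is shared by all ingroup taxa — unites the whole ingroup.
Only Species P and Species X show the derived state '1' for Trait 4, supporting them as a clade.
Trait 5 (derived state '1') is unique to Species D (autapomorphy; uninformative for grouping).
Most parsimonious ingroup topology: (Species T,((Species X,Species P),Species D)).
The clade {Species D, Species P, Species X} is supported by Trait 2: its derived state '1' occurs in exactly those taxa and in no other taxon (including the outgroup).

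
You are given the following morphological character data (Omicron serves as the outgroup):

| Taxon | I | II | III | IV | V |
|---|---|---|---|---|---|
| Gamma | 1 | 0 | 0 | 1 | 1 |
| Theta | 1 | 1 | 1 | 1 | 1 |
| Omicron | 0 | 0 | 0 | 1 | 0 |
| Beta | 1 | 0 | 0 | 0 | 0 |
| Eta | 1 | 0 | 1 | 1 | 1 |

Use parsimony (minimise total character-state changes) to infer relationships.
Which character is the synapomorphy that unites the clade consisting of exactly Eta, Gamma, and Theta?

Character polarity is set by the outgroup: the derived state is whichever differs from the outgroup's state, so for IV the derived state is '0', and for the remaining characters it is '1'.
I (derived state '1') is shared by all ingroup taxa — unites the whole ingroup.
II (derived state '1') is unique to Theta (autapomorphy; uninformative for grouping).
Only Eta and Theta show the derived state '1' for III, supporting them as a clade.
IV (derived state '0') is unique to Beta (autapomorphy; uninformative for grouping).
Only Eta, Gamma, and Theta show the derived state '1' for V, supporting them as a clade.
Most parsimonious ingroup topology: (((Eta,Theta),Gamma),Beta).
The clade {Eta, Gamma, Theta} is supported by V: its derived state '1' occurs in exactly those taxa and in no other taxon (including the outgroup).

V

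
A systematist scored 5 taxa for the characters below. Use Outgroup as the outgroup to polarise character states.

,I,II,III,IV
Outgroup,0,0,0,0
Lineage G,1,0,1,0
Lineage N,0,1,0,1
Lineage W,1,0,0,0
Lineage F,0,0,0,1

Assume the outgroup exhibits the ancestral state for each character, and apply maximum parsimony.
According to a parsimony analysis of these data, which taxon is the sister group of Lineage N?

The outgroup has state '0' for every character, so '1' is the derived state throughout.
I: derived state '1' in Lineage G and Lineage W only — synapomorphy for {Lineage G, Lineage W}.
II: derived state '1' in Lineage N only — an autapomorphy, so it tells us nothing about relationships among taxa.
III (derived state '1') is unique to Lineage G (autapomorphy; uninformative for grouping).
IV (derived state '1') is shared by Lineage F and Lineage N — a synapomorphy uniting that clade.
Most parsimonious ingroup topology: ((Lineage G,Lineage W),(Lineage N,Lineage F)).
Lineage N and Lineage F form a cherry on this tree, so they are sister taxa.

Lineage F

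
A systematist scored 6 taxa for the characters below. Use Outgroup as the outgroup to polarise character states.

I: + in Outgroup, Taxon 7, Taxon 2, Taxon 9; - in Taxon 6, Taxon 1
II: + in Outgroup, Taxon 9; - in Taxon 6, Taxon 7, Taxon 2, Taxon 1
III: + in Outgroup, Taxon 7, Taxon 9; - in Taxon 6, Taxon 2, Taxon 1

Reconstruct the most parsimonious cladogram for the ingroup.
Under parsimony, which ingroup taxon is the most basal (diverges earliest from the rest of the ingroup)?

The outgroup has state '+' for every character, so '-' is the derived state throughout.
I: derived state '-' in Taxon 1 and Taxon 6 only — synapomorphy for {Taxon 1, Taxon 6}.
Only Taxon 1, Taxon 2, Taxon 6, and Taxon 7 show the derived state '-' for II, supporting them as a clade.
Only Taxon 1, Taxon 2, and Taxon 6 show the derived state '-' for III, supporting them as a clade.
Most parsimonious ingroup topology: ((((Taxon 6,Taxon 1),Taxon 2),Taxon 7),Taxon 9).
Taxon 9 is sister to the clade containing all other ingroup taxa, so it is the earliest-diverging (most basal) ingroup lineage.

Taxon 9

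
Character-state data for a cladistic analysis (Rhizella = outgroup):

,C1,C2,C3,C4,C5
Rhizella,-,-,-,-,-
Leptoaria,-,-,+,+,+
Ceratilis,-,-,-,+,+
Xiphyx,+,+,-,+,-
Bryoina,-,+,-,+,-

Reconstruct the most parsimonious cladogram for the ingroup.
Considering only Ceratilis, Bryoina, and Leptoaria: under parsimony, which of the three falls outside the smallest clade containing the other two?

The outgroup has state '-' for every character, so '+' is the derived state throughout.
C1 (derived state '+') is unique to Xiphyx (autapomorphy; uninformative for grouping).
C2 (derived state '+') is shared by Bryoina and Xiphyx — a synapomorphy uniting that clade.
C3: derived state '+' in Leptoaria only — an autapomorphy, so it tells us nothing about relationships among taxa.
All ingroup taxa share the derived state '+' for C4; it defines the ingroup but does not resolve relationships within it.
C5: derived state '+' in Ceratilis and Leptoaria only — synapomorphy for {Ceratilis, Leptoaria}.
Most parsimonious ingroup topology: ((Leptoaria,Ceratilis),(Xiphyx,Bryoina)).
Ceratilis and Leptoaria share a more recent common ancestor with each other than either does with Bryoina, so Bryoina is the least closely related of the three.

Bryoina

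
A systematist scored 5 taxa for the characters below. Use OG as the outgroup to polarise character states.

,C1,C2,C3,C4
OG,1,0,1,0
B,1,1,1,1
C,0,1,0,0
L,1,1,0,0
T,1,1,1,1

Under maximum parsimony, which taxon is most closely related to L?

C

Character polarity is set by the outgroup: the derived state is whichever differs from the outgroup's state, so for C1, C3 the derived state is '0', and for the remaining characters it is '1'.
C1: derived state '0' in C only — an autapomorphy, so it tells us nothing about relationships among taxa.
All ingroup taxa share the derived state '1' for C2; it defines the ingroup but does not resolve relationships within it.
C3: derived state '0' in C and L only — synapomorphy for {C, L}.
Only B and T show the derived state '1' for C4, supporting them as a clade.
Most parsimonious ingroup topology: ((B,T),(C,L)).
L and C form a cherry on this tree, so they are sister taxa.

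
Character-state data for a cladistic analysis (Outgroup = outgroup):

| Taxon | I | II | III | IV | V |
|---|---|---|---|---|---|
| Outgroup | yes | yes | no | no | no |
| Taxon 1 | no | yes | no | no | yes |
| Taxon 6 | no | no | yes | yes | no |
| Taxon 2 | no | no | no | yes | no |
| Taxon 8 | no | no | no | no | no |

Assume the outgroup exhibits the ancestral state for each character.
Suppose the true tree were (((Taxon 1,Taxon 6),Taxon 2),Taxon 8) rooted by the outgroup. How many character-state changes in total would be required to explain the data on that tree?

7

Map each character onto (((Taxon 1,Taxon 6),Taxon 2),Taxon 8) (rooted by Outgroup) and count the minimum state changes it requires (Fitch parsimony):
I: 1; II: 2; III: 1; IV: 2; V: 1.
Total tree length = 7.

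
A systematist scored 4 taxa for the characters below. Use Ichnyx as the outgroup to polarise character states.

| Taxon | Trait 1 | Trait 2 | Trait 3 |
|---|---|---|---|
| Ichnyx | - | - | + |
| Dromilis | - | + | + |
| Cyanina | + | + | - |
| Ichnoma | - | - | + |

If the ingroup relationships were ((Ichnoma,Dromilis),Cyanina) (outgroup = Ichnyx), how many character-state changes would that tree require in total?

4

Map each character onto ((Ichnoma,Dromilis),Cyanina) (rooted by Ichnyx) and count the minimum state changes it requires (Fitch parsimony):
Trait 1: 1; Trait 2: 2; Trait 3: 1.
Total tree length = 4.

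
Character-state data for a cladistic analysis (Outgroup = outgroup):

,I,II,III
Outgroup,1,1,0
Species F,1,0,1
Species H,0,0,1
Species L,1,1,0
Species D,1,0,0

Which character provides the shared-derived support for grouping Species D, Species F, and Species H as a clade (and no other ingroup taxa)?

II

Character polarity is set by the outgroup: the derived state is whichever differs from the outgroup's state, so for I, II the derived state is '0', and for the remaining characters it is '1'.
I: derived state '0' in Species H only — an autapomorphy, so it tells us nothing about relationships among taxa.
II: derived state '0' in Species D, Species F, and Species H only — synapomorphy for {Species D, Species F, Species H}.
III (derived state '1') is shared by Species F and Species H — a synapomorphy uniting that clade.
Most parsimonious ingroup topology: (((Species F,Species H),Species D),Species L).
The clade {Species D, Species F, Species H} is supported by II: its derived state '0' occurs in exactly those taxa and in no other taxon (including the outgroup).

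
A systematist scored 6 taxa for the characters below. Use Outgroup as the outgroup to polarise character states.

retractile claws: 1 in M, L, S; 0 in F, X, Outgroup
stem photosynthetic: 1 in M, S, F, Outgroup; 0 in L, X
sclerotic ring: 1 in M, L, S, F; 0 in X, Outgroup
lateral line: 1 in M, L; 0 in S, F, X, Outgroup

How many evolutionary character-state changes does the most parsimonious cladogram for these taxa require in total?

Character polarity is set by the outgroup: the derived state is whichever differs from the outgroup's state, so for stem photosynthetic the derived state is '0', and for the remaining characters it is '1'.
retractile claws: derived state '1' in L, M, and S only — synapomorphy for {L, M, S}.
stem photosynthetic groups L and X, which is incompatible with the clades supported by the remaining characters; treating it as convergent (homoplasy) costs fewer steps than any alternative tree.
Only F, L, M, and S show the derived state '1' for sclerotic ring, supporting them as a clade.
lateral line: derived state '1' in L and M only — synapomorphy for {L, M}.
Most parsimonious ingroup topology: ((F,(S,(L,M))),X).
Changes per character on this tree: retractile claws: 1; stem photosynthetic: 2; sclerotic ring: 1; lateral line: 1.
Total = 5.

5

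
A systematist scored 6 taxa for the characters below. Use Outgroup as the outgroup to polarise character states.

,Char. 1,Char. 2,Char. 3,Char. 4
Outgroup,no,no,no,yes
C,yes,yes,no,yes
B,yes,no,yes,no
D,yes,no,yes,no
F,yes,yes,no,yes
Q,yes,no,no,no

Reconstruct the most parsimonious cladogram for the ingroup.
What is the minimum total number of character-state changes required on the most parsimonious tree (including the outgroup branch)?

Character polarity is set by the outgroup: the derived state is whichever differs from the outgroup's state, so for Char. 4 the derived state is 'no', and for the remaining characters it is 'yes'.
Char. 1 (derived state 'yes') is shared by all ingroup taxa — unites the whole ingroup.
Char. 2: derived state 'yes' in C and F only — synapomorphy for {C, F}.
Char. 3: derived state 'yes' in B and D only — synapomorphy for {B, D}.
Char. 4 (derived state 'no') is shared by B, D, and Q — a synapomorphy uniting that clade.
Most parsimonious ingroup topology: ((C,F),((B,D),Q)).
Changes per character on this tree: Char. 1: 1; Char. 2: 1; Char. 3: 1; Char. 4: 1.
Total = 4.

4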